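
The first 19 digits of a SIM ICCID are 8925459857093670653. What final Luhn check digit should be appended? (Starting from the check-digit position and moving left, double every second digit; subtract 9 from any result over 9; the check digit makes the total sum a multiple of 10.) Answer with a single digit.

Partial digits right→left: 3 5 6 0 7 6 3 9 0 7 5 8 9 5 4 5 2 9 8
Double every second digit counting from the check-digit position (so the 1st, 3rd, 5th, ... of the partial from the right).
  doubled (with −9 where >9): 6 3 5 6 0 1 9 8 4 7 → sum 49
  kept as-is: 5 0 6 9 7 8 5 5 9 → sum 54
Total = 49 + 54 = 103.
Check digit = (10 − (103 mod 10)) mod 10 = 7.

7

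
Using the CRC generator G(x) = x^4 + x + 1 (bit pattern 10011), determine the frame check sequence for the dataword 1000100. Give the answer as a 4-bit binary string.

Append 4 zeros: 10001000000. Divide by 10011 (XOR where the leading bit is 1):
  pos 0: 10001 XOR 10011 = 00010
  pos 3: 10000 XOR 10011 = 00011
  pos 6: 11000 XOR 10011 = 01011
Remainder (last 4 bits) = 1011. This is the CRC / FCS.

1011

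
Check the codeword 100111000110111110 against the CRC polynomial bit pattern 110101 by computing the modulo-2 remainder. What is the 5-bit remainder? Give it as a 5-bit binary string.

11001

Modulo-2 division of 100111000110111110 by 110101:
  pos 0: 100111 XOR 110101 = 010010
  pos 1: 100100 XOR 110101 = 010001
  pos 2: 100010 XOR 110101 = 010111
  pos 3: 101110 XOR 110101 = 011011
  pos 4: 110111 XOR 110101 = 000010
  pos 8: 101011 XOR 110101 = 011110
  pos 9: 111101 XOR 110101 = 001000
  pos 11: 100011 XOR 110101 = 010110
  pos 12: 101100 XOR 110101 = 011001
Remainder = 11001 (nonzero — an error is detected).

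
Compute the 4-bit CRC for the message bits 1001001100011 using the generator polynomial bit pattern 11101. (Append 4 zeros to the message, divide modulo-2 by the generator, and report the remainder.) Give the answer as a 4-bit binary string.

Append 4 zeros: 10010011000110000. Divide by 11101 (XOR where the leading bit is 1):
  pos 0: 10010 XOR 11101 = 01111
  pos 1: 11110 XOR 11101 = 00011
  pos 4: 11110 XOR 11101 = 00011
  pos 7: 11001 XOR 11101 = 00100
  pos 9: 10010 XOR 11101 = 01111
  pos 10: 11110 XOR 11101 = 00011
Remainder (last 4 bits) = 1100. This is the CRC / FCS.

1100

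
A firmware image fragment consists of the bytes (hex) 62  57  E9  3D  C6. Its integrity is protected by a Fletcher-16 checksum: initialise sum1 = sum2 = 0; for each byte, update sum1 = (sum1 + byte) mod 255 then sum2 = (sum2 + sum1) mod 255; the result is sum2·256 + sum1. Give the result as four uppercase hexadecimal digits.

48A7

Running sums (mod 255):
  after byte 0 (62): sum1=98, sum2=98
  after byte 1 (57): sum1=185, sum2=28
  after byte 2 (E9): sum1=163, sum2=191
  after byte 3 (3D): sum1=224, sum2=160
  after byte 4 (C6): sum1=167, sum2=72
Checksum = sum2·256 + sum1 = 72·256 + 167 = 18599 = 0x48A7.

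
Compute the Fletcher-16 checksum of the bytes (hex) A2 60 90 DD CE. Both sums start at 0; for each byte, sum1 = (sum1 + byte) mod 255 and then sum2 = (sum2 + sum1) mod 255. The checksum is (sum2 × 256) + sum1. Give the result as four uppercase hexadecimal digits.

Running sums (mod 255):
  after byte 0 (A2): sum1=162, sum2=162
  after byte 1 (60): sum1=3, sum2=165
  after byte 2 (90): sum1=147, sum2=57
  after byte 3 (DD): sum1=113, sum2=170
  after byte 4 (CE): sum1=64, sum2=234
Checksum = sum2·256 + sum1 = 234·256 + 64 = 59968 = 0xEA40.

EA40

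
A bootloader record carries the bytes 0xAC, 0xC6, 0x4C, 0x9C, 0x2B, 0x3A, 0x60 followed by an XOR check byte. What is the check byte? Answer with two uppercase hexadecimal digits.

CB

XOR the bytes together:
  start with 0xAC
  0xAC ⊕ 0xC6 = 0x6A
  0x6A ⊕ 0x4C = 0x26
  0x26 ⊕ 0x9C = 0xBA
  0xBA ⊕ 0x2B = 0x91
  0x91 ⊕ 0x3A = 0xAB
  0xAB ⊕ 0x60 = 0xCB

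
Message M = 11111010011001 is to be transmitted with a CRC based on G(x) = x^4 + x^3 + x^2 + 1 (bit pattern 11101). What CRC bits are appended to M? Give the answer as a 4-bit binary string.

0010

Append 4 zeros: 111110100110010000. Divide by 11101 (XOR where the leading bit is 1):
  pos 0: 11111 XOR 11101 = 00010
  pos 3: 10010 XOR 11101 = 01111
  pos 4: 11110 XOR 11101 = 00011
  pos 7: 11110 XOR 11101 = 00011
  pos 10: 11010 XOR 11101 = 00111
  pos 12: 11100 XOR 11101 = 00001
Remainder (last 4 bits) = 0010. This is the CRC / FCS.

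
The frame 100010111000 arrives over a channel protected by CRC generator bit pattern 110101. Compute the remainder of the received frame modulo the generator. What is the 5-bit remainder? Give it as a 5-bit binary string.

Modulo-2 division of 100010111000 by 110101:
  pos 0: 100010 XOR 110101 = 010111
  pos 1: 101111 XOR 110101 = 011010
  pos 2: 110101 XOR 110101 = 000000
Remainder = 01000 (nonzero — an error is detected).

01000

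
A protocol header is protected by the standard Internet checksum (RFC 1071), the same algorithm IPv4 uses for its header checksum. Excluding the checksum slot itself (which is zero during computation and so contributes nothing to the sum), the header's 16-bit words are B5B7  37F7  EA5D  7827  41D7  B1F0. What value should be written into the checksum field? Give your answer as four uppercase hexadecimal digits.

BC03

One's-complement addition (fold any carry out of bit 15 back into bit 0):
  0xB5B7 + 0x37F7 = 0x0EDAE
  0xEDAE + 0xEA5D = 0x1D80B → wrap carry → 0xD80C
  0xD80C + 0x7827 = 0x15033 → wrap carry → 0x5034
  0x5034 + 0x41D7 = 0x0920B
  0x920B + 0xB1F0 = 0x143FB → wrap carry → 0x43FC
One's-complement sum = 0x43FC.
Checksum = ~0x43FC & 0xFFFF = 0xBC03.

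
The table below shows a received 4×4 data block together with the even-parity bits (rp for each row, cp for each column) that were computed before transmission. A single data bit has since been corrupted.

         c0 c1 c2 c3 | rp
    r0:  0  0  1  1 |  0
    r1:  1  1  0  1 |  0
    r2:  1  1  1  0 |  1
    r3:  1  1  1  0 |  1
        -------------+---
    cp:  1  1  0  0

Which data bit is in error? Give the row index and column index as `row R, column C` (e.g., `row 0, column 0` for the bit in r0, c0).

row 1, column 2

Recompute each row's even parity and compare to rp:
  r0: data parity 0, sent rp 0 → ok
  r1: data parity 1, sent rp 0 → mismatch
  r2: data parity 1, sent rp 1 → ok
  r3: data parity 1, sent rp 1 → ok
Recompute each column's even parity and compare to cp:
  c0: data parity 1, sent cp 1 → ok
  c1: data parity 1, sent cp 1 → ok
  c2: data parity 1, sent cp 0 → mismatch
  c3: data parity 0, sent cp 0 → ok
Exactly one row (r1) and one column (c2) fail → the flipped bit is at their intersection.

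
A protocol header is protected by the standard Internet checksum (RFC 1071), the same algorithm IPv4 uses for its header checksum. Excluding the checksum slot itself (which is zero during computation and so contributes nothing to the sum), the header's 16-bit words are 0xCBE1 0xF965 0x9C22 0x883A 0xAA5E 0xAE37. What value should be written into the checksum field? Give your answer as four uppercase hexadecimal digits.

One's-complement addition (fold any carry out of bit 15 back into bit 0):
  0xCBE1 + 0xF965 = 0x1C546 → wrap carry → 0xC547
  0xC547 + 0x9C22 = 0x16169 → wrap carry → 0x616A
  0x616A + 0x883A = 0x0E9A4
  0xE9A4 + 0xAA5E = 0x19402 → wrap carry → 0x9403
  0x9403 + 0xAE37 = 0x1423A → wrap carry → 0x423B
One's-complement sum = 0x423B.
Checksum = ~0x423B & 0xFFFF = 0xBDC4.

BDC4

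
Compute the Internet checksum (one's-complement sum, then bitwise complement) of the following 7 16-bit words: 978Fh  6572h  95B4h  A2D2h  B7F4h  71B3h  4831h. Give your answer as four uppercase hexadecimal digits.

One's-complement addition (fold any carry out of bit 15 back into bit 0):
  0x978F + 0x6572 = 0x0FD01
  0xFD01 + 0x95B4 = 0x192B5 → wrap carry → 0x92B6
  0x92B6 + 0xA2D2 = 0x13588 → wrap carry → 0x3589
  0x3589 + 0xB7F4 = 0x0ED7D
  0xED7D + 0x71B3 = 0x15F30 → wrap carry → 0x5F31
  0x5F31 + 0x4831 = 0x0A762
One's-complement sum = 0xA762.
Checksum = ~0xA762 & 0xFFFF = 0x589D.

589D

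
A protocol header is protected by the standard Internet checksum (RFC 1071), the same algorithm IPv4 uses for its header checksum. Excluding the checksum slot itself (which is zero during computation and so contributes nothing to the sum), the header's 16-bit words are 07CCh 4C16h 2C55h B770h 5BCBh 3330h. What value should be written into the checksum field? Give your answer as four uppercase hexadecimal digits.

One's-complement addition (fold any carry out of bit 15 back into bit 0):
  0x07CC + 0x4C16 = 0x053E2
  0x53E2 + 0x2C55 = 0x08037
  0x8037 + 0xB770 = 0x137A7 → wrap carry → 0x37A8
  0x37A8 + 0x5BCB = 0x09373
  0x9373 + 0x3330 = 0x0C6A3
One's-complement sum = 0xC6A3.
Checksum = ~0xC6A3 & 0xFFFF = 0x395C.

395C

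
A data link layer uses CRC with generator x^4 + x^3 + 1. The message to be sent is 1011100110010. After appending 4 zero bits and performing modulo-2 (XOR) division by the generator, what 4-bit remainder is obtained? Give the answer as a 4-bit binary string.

Append 4 zeros: 10111001100100000. Divide by 11001 (XOR where the leading bit is 1):
  pos 0: 10111 XOR 11001 = 01110
  pos 1: 11100 XOR 11001 = 00101
  pos 3: 10101 XOR 11001 = 01100
  pos 4: 11001 XOR 11001 = 00000
  pos 11: 10000 XOR 11001 = 01001
  pos 12: 10010 XOR 11001 = 01011
Remainder (last 4 bits) = 1011. This is the CRC / FCS.

1011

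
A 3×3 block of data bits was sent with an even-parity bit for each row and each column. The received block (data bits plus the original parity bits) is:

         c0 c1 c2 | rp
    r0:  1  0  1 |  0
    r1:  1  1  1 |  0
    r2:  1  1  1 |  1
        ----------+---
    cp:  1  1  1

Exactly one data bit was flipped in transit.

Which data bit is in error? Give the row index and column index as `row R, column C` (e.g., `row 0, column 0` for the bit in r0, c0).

Recompute each row's even parity and compare to rp:
  r0: data parity 0, sent rp 0 → ok
  r1: data parity 1, sent rp 0 → mismatch
  r2: data parity 1, sent rp 1 → ok
Recompute each column's even parity and compare to cp:
  c0: data parity 1, sent cp 1 → ok
  c1: data parity 0, sent cp 1 → mismatch
  c2: data parity 1, sent cp 1 → ok
Exactly one row (r1) and one column (c1) fail → the flipped bit is at their intersection.

row 1, column 1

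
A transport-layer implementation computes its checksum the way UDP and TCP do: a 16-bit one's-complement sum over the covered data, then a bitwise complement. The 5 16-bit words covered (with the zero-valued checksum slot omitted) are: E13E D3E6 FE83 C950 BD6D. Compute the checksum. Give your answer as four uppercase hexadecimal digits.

One's-complement addition (fold any carry out of bit 15 back into bit 0):
  0xE13E + 0xD3E6 = 0x1B524 → wrap carry → 0xB525
  0xB525 + 0xFE83 = 0x1B3A8 → wrap carry → 0xB3A9
  0xB3A9 + 0xC950 = 0x17CF9 → wrap carry → 0x7CFA
  0x7CFA + 0xBD6D = 0x13A67 → wrap carry → 0x3A68
One's-complement sum = 0x3A68.
Checksum = ~0x3A68 & 0xFFFF = 0xC597.

C597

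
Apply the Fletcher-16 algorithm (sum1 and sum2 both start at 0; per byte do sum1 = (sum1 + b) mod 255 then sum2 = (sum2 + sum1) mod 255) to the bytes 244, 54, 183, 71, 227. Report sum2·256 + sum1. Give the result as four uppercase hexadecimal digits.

Running sums (mod 255):
  after byte 0 (244): sum1=244, sum2=244
  after byte 1 (54): sum1=43, sum2=32
  after byte 2 (183): sum1=226, sum2=3
  after byte 3 (71): sum1=42, sum2=45
  after byte 4 (227): sum1=14, sum2=59
Checksum = sum2·256 + sum1 = 59·256 + 14 = 15118 = 0x3B0E.

3B0E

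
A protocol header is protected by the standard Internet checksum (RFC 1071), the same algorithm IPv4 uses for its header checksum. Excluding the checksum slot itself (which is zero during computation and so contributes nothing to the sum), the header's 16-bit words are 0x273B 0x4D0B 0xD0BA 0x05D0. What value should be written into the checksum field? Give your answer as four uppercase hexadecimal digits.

B52E

One's-complement addition (fold any carry out of bit 15 back into bit 0):
  0x273B + 0x4D0B = 0x07446
  0x7446 + 0xD0BA = 0x14500 → wrap carry → 0x4501
  0x4501 + 0x05D0 = 0x04AD1
One's-complement sum = 0x4AD1.
Checksum = ~0x4AD1 & 0xFFFF = 0xB52E.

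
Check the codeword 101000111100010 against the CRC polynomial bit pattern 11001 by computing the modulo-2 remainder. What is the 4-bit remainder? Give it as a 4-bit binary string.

0000

Modulo-2 division of 101000111100010 by 11001:
  pos 0: 10100 XOR 11001 = 01101
  pos 1: 11010 XOR 11001 = 00011
  pos 4: 11111 XOR 11001 = 00110
  pos 6: 11010 XOR 11001 = 00011
  pos 9: 11001 XOR 11001 = 00000
Remainder = 0000 (zero — the frame passes the CRC check).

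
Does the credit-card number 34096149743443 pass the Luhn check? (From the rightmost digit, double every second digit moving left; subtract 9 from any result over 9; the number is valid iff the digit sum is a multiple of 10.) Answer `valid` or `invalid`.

From the right, keep odd positions and double even positions (subtract 9 from any doubled value over 9):
  doubled (positions 2,4,...): 8 6 5 8 3 0 6 → sum 36
  kept (positions 1,3,...): 3 4 4 9 1 9 4 → sum 34
Total = 70.
70 mod 10 = 0, so the number is valid.

valid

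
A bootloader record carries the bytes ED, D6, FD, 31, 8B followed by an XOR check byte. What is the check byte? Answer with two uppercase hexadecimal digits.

XOR the bytes together:
  start with 0xED
  0xED ⊕ 0xD6 = 0x3B
  0x3B ⊕ 0xFD = 0xC6
  0xC6 ⊕ 0x31 = 0xF7
  0xF7 ⊕ 0x8B = 0x7C

7C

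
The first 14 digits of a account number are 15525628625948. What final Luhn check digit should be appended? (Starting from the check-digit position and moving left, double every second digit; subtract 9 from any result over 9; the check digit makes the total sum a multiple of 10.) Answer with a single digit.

7

Partial digits right→left: 8 4 9 5 2 6 8 2 6 5 2 5 5 1
Double every second digit counting from the check-digit position (so the 1st, 3rd, 5th, ... of the partial from the right).
  doubled (with −9 where >9): 7 9 4 7 3 4 1 → sum 35
  kept as-is: 4 5 6 2 5 5 1 → sum 28
Total = 35 + 28 = 63.
Check digit = (10 − (63 mod 10)) mod 10 = 7.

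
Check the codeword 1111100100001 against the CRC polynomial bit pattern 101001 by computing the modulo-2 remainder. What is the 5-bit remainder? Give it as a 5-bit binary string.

01101

Modulo-2 division of 1111100100001 by 101001:
  pos 0: 111110 XOR 101001 = 010111
  pos 1: 101110 XOR 101001 = 000111
  pos 4: 111100 XOR 101001 = 010101
  pos 5: 101010 XOR 101001 = 000011
Remainder = 01101 (nonzero — an error is detected).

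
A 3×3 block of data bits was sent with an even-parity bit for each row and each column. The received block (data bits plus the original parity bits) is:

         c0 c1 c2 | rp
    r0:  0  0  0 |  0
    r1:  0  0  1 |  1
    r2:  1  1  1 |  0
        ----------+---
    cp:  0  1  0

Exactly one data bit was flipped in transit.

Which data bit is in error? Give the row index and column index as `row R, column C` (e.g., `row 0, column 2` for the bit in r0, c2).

Recompute each row's even parity and compare to rp:
  r0: data parity 0, sent rp 0 → ok
  r1: data parity 1, sent rp 1 → ok
  r2: data parity 1, sent rp 0 → mismatch
Recompute each column's even parity and compare to cp:
  c0: data parity 1, sent cp 0 → mismatch
  c1: data parity 1, sent cp 1 → ok
  c2: data parity 0, sent cp 0 → ok
Exactly one row (r2) and one column (c0) fail → the flipped bit is at their intersection.

row 2, column 0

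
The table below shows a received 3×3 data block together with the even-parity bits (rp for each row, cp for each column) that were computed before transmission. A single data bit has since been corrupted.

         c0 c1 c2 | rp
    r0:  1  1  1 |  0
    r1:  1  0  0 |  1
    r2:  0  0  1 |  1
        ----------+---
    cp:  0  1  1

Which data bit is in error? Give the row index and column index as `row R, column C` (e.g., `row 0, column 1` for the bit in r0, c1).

row 0, column 2

Recompute each row's even parity and compare to rp:
  r0: data parity 1, sent rp 0 → mismatch
  r1: data parity 1, sent rp 1 → ok
  r2: data parity 1, sent rp 1 → ok
Recompute each column's even parity and compare to cp:
  c0: data parity 0, sent cp 0 → ok
  c1: data parity 1, sent cp 1 → ok
  c2: data parity 0, sent cp 1 → mismatch
Exactly one row (r0) and one column (c2) fail → the flipped bit is at their intersection.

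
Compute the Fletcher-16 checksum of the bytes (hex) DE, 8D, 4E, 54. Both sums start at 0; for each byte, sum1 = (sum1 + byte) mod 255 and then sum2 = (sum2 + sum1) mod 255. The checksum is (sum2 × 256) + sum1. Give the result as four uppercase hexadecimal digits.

150F

Running sums (mod 255):
  after byte 0 (DE): sum1=222, sum2=222
  after byte 1 (8D): sum1=108, sum2=75
  after byte 2 (4E): sum1=186, sum2=6
  after byte 3 (54): sum1=15, sum2=21
Checksum = sum2·256 + sum1 = 21·256 + 15 = 5391 = 0x150F.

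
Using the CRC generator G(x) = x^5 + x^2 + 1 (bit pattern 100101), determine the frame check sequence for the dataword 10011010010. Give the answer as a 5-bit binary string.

00110

Append 5 zeros: 1001101001000000. Divide by 100101 (XOR where the leading bit is 1):
  pos 0: 100110 XOR 100101 = 000011
  pos 4: 111001 XOR 100101 = 011100
  pos 5: 111000 XOR 100101 = 011101
  pos 6: 111010 XOR 100101 = 011111
  pos 7: 111110 XOR 100101 = 011011
  pos 8: 110110 XOR 100101 = 010011
  pos 9: 100110 XOR 100101 = 000011
Remainder (last 5 bits) = 00110. This is the CRC / FCS.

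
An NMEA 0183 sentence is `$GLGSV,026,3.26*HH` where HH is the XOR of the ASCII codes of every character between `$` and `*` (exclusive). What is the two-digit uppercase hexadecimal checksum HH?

64

XOR the ASCII codes of the payload characters:
  'G' = 0x47 → acc = 0x47
  'L' = 0x4C → acc = 0x0B
  'G' = 0x47 → acc = 0x4C
  'S' = 0x53 → acc = 0x1F
  'V' = 0x56 → acc = 0x49
  ',' = 0x2C → acc = 0x65
  '0' = 0x30 → acc = 0x55
  '2' = 0x32 → acc = 0x67
  '6' = 0x36 → acc = 0x51
  ',' = 0x2C → acc = 0x7D
  '3' = 0x33 → acc = 0x4E
  '.' = 0x2E → acc = 0x60
  '2' = 0x32 → acc = 0x52
  '6' = 0x36 → acc = 0x64
Checksum = 0x64.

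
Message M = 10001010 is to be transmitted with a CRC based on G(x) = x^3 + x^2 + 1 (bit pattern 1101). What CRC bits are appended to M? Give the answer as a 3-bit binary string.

100

Append 3 zeros: 10001010000. Divide by 1101 (XOR where the leading bit is 1):
  pos 0: 1000 XOR 1101 = 0101
  pos 1: 1011 XOR 1101 = 0110
  pos 2: 1100 XOR 1101 = 0001
  pos 5: 1100 XOR 1101 = 0001
Remainder (last 3 bits) = 100. This is the CRC / FCS.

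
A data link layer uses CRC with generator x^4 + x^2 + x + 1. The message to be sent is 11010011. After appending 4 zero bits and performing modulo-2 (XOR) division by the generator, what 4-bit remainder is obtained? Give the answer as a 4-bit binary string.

Append 4 zeros: 110100110000. Divide by 10111 (XOR where the leading bit is 1):
  pos 0: 11010 XOR 10111 = 01101
  pos 1: 11010 XOR 10111 = 01101
  pos 2: 11011 XOR 10111 = 01100
  pos 3: 11001 XOR 10111 = 01110
  pos 4: 11100 XOR 10111 = 01011
  pos 5: 10110 XOR 10111 = 00001
Remainder (last 4 bits) = 0100. This is the CRC / FCS.

0100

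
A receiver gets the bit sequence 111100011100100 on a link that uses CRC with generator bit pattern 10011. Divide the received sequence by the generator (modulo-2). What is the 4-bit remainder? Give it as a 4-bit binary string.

Modulo-2 division of 111100011100100 by 10011:
  pos 0: 11110 XOR 10011 = 01101
  pos 1: 11010 XOR 10011 = 01001
  pos 2: 10010 XOR 10011 = 00001
  pos 6: 11110 XOR 10011 = 01101
  pos 7: 11010 XOR 10011 = 01001
  pos 8: 10011 XOR 10011 = 00000
Remainder = 0000 (zero — the frame passes the CRC check).

0000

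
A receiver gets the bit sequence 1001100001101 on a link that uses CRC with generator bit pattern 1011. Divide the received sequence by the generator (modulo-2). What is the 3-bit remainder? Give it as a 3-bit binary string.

111

Modulo-2 division of 1001100001101 by 1011:
  pos 0: 1001 XOR 1011 = 0010
  pos 2: 1010 XOR 1011 = 0001
  pos 5: 1000 XOR 1011 = 0011
  pos 7: 1111 XOR 1011 = 0100
  pos 8: 1000 XOR 1011 = 0011
Remainder = 111 (nonzero — an error is detected).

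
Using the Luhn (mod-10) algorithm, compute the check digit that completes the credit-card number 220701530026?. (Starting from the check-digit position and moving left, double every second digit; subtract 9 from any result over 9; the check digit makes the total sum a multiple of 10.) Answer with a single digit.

Partial digits right→left: 6 2 0 0 3 5 1 0 7 0 2 2
Double every second digit counting from the check-digit position (so the 1st, 3rd, 5th, ... of the partial from the right).
  doubled (with −9 where >9): 3 0 6 2 5 4 → sum 20
  kept as-is: 2 0 5 0 0 2 → sum 9
Total = 20 + 9 = 29.
Check digit = (10 − (29 mod 10)) mod 10 = 1.

1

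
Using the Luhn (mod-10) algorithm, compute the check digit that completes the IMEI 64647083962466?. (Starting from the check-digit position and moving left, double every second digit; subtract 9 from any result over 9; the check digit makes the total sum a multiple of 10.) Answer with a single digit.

Partial digits right→left: 6 6 4 2 6 9 3 8 0 7 4 6 4 6
Double every second digit counting from the check-digit position (so the 1st, 3rd, 5th, ... of the partial from the right).
  doubled (with −9 where >9): 3 8 3 6 0 8 8 → sum 36
  kept as-is: 6 2 9 8 7 6 6 → sum 44
Total = 36 + 44 = 80.
Check digit = (10 − (80 mod 10)) mod 10 = 0.

0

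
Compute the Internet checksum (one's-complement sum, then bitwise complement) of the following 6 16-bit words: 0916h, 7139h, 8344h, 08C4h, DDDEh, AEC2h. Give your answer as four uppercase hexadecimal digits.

One's-complement addition (fold any carry out of bit 15 back into bit 0):
  0x0916 + 0x7139 = 0x07A4F
  0x7A4F + 0x8344 = 0x0FD93
  0xFD93 + 0x08C4 = 0x10657 → wrap carry → 0x0658
  0x0658 + 0xDDDE = 0x0E436
  0xE436 + 0xAEC2 = 0x192F8 → wrap carry → 0x92F9
One's-complement sum = 0x92F9.
Checksum = ~0x92F9 & 0xFFFF = 0x6D06.

6D06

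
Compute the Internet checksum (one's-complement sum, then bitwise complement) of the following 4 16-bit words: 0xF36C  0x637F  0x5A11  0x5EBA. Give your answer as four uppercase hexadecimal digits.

F047

One's-complement addition (fold any carry out of bit 15 back into bit 0):
  0xF36C + 0x637F = 0x156EB → wrap carry → 0x56EC
  0x56EC + 0x5A11 = 0x0B0FD
  0xB0FD + 0x5EBA = 0x10FB7 → wrap carry → 0x0FB8
One's-complement sum = 0x0FB8.
Checksum = ~0x0FB8 & 0xFFFF = 0xF047.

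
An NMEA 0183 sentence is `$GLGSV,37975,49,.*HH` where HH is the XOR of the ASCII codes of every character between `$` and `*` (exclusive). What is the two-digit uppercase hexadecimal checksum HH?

XOR the ASCII codes of the payload characters:
  'G' = 0x47 → acc = 0x47
  'L' = 0x4C → acc = 0x0B
  'G' = 0x47 → acc = 0x4C
  'S' = 0x53 → acc = 0x1F
  'V' = 0x56 → acc = 0x49
  ',' = 0x2C → acc = 0x65
  '3' = 0x33 → acc = 0x56
  '7' = 0x37 → acc = 0x61
  '9' = 0x39 → acc = 0x58
  '7' = 0x37 → acc = 0x6F
  '5' = 0x35 → acc = 0x5A
  ',' = 0x2C → acc = 0x76
  '4' = 0x34 → acc = 0x42
  '9' = 0x39 → acc = 0x7B
  ',' = 0x2C → acc = 0x57
  '.' = 0x2E → acc = 0x79
Checksum = 0x79.

79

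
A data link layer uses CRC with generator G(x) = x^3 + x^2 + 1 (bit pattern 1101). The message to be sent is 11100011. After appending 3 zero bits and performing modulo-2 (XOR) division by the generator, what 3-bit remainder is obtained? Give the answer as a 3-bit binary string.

Append 3 zeros: 11100011000. Divide by 1101 (XOR where the leading bit is 1):
  pos 0: 1110 XOR 1101 = 0011
  pos 2: 1100 XOR 1101 = 0001
  pos 5: 1110 XOR 1101 = 0011
  pos 7: 1100 XOR 1101 = 0001
Remainder (last 3 bits) = 001. This is the CRC / FCS.

001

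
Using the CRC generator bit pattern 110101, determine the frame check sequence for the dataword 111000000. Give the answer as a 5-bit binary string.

11111

Append 5 zeros: 11100000000000. Divide by 110101 (XOR where the leading bit is 1):
  pos 0: 111000 XOR 110101 = 001101
  pos 2: 110100 XOR 110101 = 000001
  pos 7: 100000 XOR 110101 = 010101
  pos 8: 101010 XOR 110101 = 011111
Remainder (last 5 bits) = 11111. This is the CRC / FCS.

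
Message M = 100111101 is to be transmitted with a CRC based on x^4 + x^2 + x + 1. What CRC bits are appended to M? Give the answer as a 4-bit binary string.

0101

Append 4 zeros: 1001111010000. Divide by 10111 (XOR where the leading bit is 1):
  pos 0: 10011 XOR 10111 = 00100
  pos 2: 10011 XOR 10111 = 00100
  pos 4: 10001 XOR 10111 = 00110
  pos 6: 11000 XOR 10111 = 01111
  pos 7: 11110 XOR 10111 = 01001
  pos 8: 10010 XOR 10111 = 00101
Remainder (last 4 bits) = 0101. This is the CRC / FCS.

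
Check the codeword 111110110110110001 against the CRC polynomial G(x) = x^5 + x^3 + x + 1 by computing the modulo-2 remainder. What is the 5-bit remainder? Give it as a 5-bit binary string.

00000

Modulo-2 division of 111110110110110001 by 101011:
  pos 0: 111110 XOR 101011 = 010101
  pos 1: 101011 XOR 101011 = 000000
  pos 7: 101101 XOR 101011 = 000110
  pos 10: 110100 XOR 101011 = 011111
  pos 11: 111110 XOR 101011 = 010101
  pos 12: 101011 XOR 101011 = 000000
Remainder = 00000 (zero — the frame passes the CRC check).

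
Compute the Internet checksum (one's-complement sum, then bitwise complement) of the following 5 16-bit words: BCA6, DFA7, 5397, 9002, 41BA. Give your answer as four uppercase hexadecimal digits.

One's-complement addition (fold any carry out of bit 15 back into bit 0):
  0xBCA6 + 0xDFA7 = 0x19C4D → wrap carry → 0x9C4E
  0x9C4E + 0x5397 = 0x0EFE5
  0xEFE5 + 0x9002 = 0x17FE7 → wrap carry → 0x7FE8
  0x7FE8 + 0x41BA = 0x0C1A2
One's-complement sum = 0xC1A2.
Checksum = ~0xC1A2 & 0xFFFF = 0x3E5D.

3E5D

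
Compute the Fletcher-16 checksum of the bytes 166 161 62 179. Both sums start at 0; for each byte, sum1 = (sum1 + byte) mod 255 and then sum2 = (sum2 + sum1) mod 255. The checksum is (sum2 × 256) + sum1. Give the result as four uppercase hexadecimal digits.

Running sums (mod 255):
  after byte 0 (166): sum1=166, sum2=166
  after byte 1 (161): sum1=72, sum2=238
  after byte 2 (62): sum1=134, sum2=117
  after byte 3 (179): sum1=58, sum2=175
Checksum = sum2·256 + sum1 = 175·256 + 58 = 44858 = 0xAF3A.

AF3A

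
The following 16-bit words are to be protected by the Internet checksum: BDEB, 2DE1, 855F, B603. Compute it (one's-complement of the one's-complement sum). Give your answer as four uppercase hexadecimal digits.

One's-complement addition (fold any carry out of bit 15 back into bit 0):
  0xBDEB + 0x2DE1 = 0x0EBCC
  0xEBCC + 0x855F = 0x1712B → wrap carry → 0x712C
  0x712C + 0xB603 = 0x1272F → wrap carry → 0x2730
One's-complement sum = 0x2730.
Checksum = ~0x2730 & 0xFFFF = 0xD8CF.

D8CF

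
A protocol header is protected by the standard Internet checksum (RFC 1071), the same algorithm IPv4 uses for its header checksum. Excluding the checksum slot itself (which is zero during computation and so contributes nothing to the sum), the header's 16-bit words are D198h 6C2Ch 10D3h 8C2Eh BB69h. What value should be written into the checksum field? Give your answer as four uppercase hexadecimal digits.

69CF

One's-complement addition (fold any carry out of bit 15 back into bit 0):
  0xD198 + 0x6C2C = 0x13DC4 → wrap carry → 0x3DC5
  0x3DC5 + 0x10D3 = 0x04E98
  0x4E98 + 0x8C2E = 0x0DAC6
  0xDAC6 + 0xBB69 = 0x1962F → wrap carry → 0x9630
One's-complement sum = 0x9630.
Checksum = ~0x9630 & 0xFFFF = 0x69CF.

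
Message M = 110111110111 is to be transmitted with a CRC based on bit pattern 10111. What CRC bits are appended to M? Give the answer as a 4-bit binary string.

Append 4 zeros: 1101111101110000. Divide by 10111 (XOR where the leading bit is 1):
  pos 0: 11011 XOR 10111 = 01100
  pos 1: 11001 XOR 10111 = 01110
  pos 2: 11101 XOR 10111 = 01010
  pos 3: 10101 XOR 10111 = 00010
  pos 6: 10011 XOR 10111 = 00100
  pos 8: 10010 XOR 10111 = 00101
  pos 10: 10100 XOR 10111 = 00011
Remainder (last 4 bits) = 0110. This is the CRC / FCS.

0110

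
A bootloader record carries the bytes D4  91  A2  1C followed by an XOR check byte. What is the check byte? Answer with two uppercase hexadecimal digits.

XOR the bytes together:
  start with 0xD4
  0xD4 ⊕ 0x91 = 0x45
  0x45 ⊕ 0xA2 = 0xE7
  0xE7 ⊕ 0x1C = 0xFB

FB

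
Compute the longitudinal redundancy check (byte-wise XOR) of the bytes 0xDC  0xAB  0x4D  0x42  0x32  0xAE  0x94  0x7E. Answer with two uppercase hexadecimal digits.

XOR the bytes together:
  start with 0xDC
  0xDC ⊕ 0xAB = 0x77
  0x77 ⊕ 0x4D = 0x3A
  0x3A ⊕ 0x42 = 0x78
  0x78 ⊕ 0x32 = 0x4A
  0x4A ⊕ 0xAE = 0xE4
  0xE4 ⊕ 0x94 = 0x70
  0x70 ⊕ 0x7E = 0x0E

0E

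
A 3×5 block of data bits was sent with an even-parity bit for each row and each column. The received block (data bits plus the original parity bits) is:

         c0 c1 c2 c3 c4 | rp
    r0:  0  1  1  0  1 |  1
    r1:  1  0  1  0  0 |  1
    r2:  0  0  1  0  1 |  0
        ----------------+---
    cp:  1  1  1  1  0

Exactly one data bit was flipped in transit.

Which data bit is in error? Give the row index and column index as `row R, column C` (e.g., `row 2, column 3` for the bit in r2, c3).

row 1, column 3

Recompute each row's even parity and compare to rp:
  r0: data parity 1, sent rp 1 → ok
  r1: data parity 0, sent rp 1 → mismatch
  r2: data parity 0, sent rp 0 → ok
Recompute each column's even parity and compare to cp:
  c0: data parity 1, sent cp 1 → ok
  c1: data parity 1, sent cp 1 → ok
  c2: data parity 1, sent cp 1 → ok
  c3: data parity 0, sent cp 1 → mismatch
  c4: data parity 0, sent cp 0 → ok
Exactly one row (r1) and one column (c3) fail → the flipped bit is at their intersection.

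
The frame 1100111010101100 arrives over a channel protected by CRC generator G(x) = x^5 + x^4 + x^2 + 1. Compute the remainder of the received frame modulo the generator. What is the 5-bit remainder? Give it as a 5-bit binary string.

11001

Modulo-2 division of 1100111010101100 by 110101:
  pos 0: 110011 XOR 110101 = 000110
  pos 3: 110101 XOR 110101 = 000000
  pos 10: 101100 XOR 110101 = 011001
Remainder = 11001 (nonzero — an error is detected).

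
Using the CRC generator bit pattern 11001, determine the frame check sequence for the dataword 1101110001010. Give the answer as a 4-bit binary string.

0111

Append 4 zeros: 11011100010100000. Divide by 11001 (XOR where the leading bit is 1):
  pos 0: 11011 XOR 11001 = 00010
  pos 3: 10100 XOR 11001 = 01101
  pos 4: 11010 XOR 11001 = 00011
  pos 7: 11101 XOR 11001 = 00100
  pos 9: 10000 XOR 11001 = 01001
  pos 10: 10010 XOR 11001 = 01011
  pos 11: 10110 XOR 11001 = 01111
  pos 12: 11110 XOR 11001 = 00111
Remainder (last 4 bits) = 0111. This is the CRC / FCS.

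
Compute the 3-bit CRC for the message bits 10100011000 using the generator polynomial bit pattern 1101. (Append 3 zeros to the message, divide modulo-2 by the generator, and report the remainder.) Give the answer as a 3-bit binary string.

Append 3 zeros: 10100011000000. Divide by 1101 (XOR where the leading bit is 1):
  pos 0: 1010 XOR 1101 = 0111
  pos 1: 1110 XOR 1101 = 0011
  pos 3: 1101 XOR 1101 = 0000
  pos 7: 1000 XOR 1101 = 0101
  pos 8: 1010 XOR 1101 = 0111
  pos 9: 1110 XOR 1101 = 0011
Remainder (last 3 bits) = 110. This is the CRC / FCS.

110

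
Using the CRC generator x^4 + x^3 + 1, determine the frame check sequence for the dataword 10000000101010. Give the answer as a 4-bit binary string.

1101

Append 4 zeros: 100000001010100000. Divide by 11001 (XOR where the leading bit is 1):
  pos 0: 10000 XOR 11001 = 01001
  pos 1: 10010 XOR 11001 = 01011
  pos 2: 10110 XOR 11001 = 01111
  pos 3: 11110 XOR 11001 = 00111
  pos 5: 11110 XOR 11001 = 00111
  pos 7: 11110 XOR 11001 = 00111
  pos 9: 11110 XOR 11001 = 00111
  pos 11: 11100 XOR 11001 = 00101
  pos 13: 10100 XOR 11001 = 01101
Remainder (last 4 bits) = 1101. This is the CRC / FCS.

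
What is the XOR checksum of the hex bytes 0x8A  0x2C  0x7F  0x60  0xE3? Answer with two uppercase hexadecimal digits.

XOR the bytes together:
  start with 0x8A
  0x8A ⊕ 0x2C = 0xA6
  0xA6 ⊕ 0x7F = 0xD9
  0xD9 ⊕ 0x60 = 0xB9
  0xB9 ⊕ 0xE3 = 0x5A

5A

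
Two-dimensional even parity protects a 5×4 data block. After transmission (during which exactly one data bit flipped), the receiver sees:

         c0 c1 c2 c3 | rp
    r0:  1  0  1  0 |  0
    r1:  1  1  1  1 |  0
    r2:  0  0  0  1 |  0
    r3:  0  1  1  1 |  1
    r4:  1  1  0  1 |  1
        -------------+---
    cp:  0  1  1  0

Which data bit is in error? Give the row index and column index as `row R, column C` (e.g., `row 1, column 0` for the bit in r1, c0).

row 2, column 0

Recompute each row's even parity and compare to rp:
  r0: data parity 0, sent rp 0 → ok
  r1: data parity 0, sent rp 0 → ok
  r2: data parity 1, sent rp 0 → mismatch
  r3: data parity 1, sent rp 1 → ok
  r4: data parity 1, sent rp 1 → ok
Recompute each column's even parity and compare to cp:
  c0: data parity 1, sent cp 0 → mismatch
  c1: data parity 1, sent cp 1 → ok
  c2: data parity 1, sent cp 1 → ok
  c3: data parity 0, sent cp 0 → ok
Exactly one row (r2) and one column (c0) fail → the flipped bit is at their intersection.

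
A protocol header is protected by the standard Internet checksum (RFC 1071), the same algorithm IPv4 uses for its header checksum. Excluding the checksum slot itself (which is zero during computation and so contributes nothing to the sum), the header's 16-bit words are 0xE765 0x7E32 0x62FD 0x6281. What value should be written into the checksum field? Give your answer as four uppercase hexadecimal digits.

One's-complement addition (fold any carry out of bit 15 back into bit 0):
  0xE765 + 0x7E32 = 0x16597 → wrap carry → 0x6598
  0x6598 + 0x62FD = 0x0C895
  0xC895 + 0x6281 = 0x12B16 → wrap carry → 0x2B17
One's-complement sum = 0x2B17.
Checksum = ~0x2B17 & 0xFFFF = 0xD4E8.

D4E8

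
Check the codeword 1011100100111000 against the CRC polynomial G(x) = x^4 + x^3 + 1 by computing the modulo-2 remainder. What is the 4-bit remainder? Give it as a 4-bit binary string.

1101

Modulo-2 division of 1011100100111000 by 11001:
  pos 0: 10111 XOR 11001 = 01110
  pos 1: 11100 XOR 11001 = 00101
  pos 3: 10101 XOR 11001 = 01100
  pos 4: 11000 XOR 11001 = 00001
  pos 8: 10111 XOR 11001 = 01110
  pos 9: 11100 XOR 11001 = 00101
  pos 11: 10100 XOR 11001 = 01101
Remainder = 1101 (nonzero — an error is detected).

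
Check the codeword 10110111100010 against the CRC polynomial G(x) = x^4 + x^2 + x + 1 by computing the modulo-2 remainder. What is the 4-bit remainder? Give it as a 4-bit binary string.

0000

Modulo-2 division of 10110111100010 by 10111:
  pos 0: 10110 XOR 10111 = 00001
  pos 4: 11111 XOR 10111 = 01000
  pos 5: 10000 XOR 10111 = 00111
  pos 7: 11100 XOR 10111 = 01011
  pos 8: 10111 XOR 10111 = 00000
Remainder = 0000 (zero — the frame passes the CRC check).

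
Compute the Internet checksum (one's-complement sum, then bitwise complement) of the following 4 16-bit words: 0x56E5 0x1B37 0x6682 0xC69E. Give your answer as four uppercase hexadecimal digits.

One's-complement addition (fold any carry out of bit 15 back into bit 0):
  0x56E5 + 0x1B37 = 0x0721C
  0x721C + 0x6682 = 0x0D89E
  0xD89E + 0xC69E = 0x19F3C → wrap carry → 0x9F3D
One's-complement sum = 0x9F3D.
Checksum = ~0x9F3D & 0xFFFF = 0x60C2.

60C2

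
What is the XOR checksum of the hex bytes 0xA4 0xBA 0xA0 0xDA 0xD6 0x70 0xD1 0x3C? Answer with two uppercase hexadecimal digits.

2F

XOR the bytes together:
  start with 0xA4
  0xA4 ⊕ 0xBA = 0x1E
  0x1E ⊕ 0xA0 = 0xBE
  0xBE ⊕ 0xDA = 0x64
  0x64 ⊕ 0xD6 = 0xB2
  0xB2 ⊕ 0x70 = 0xC2
  0xC2 ⊕ 0xD1 = 0x13
  0x13 ⊕ 0x3C = 0x2F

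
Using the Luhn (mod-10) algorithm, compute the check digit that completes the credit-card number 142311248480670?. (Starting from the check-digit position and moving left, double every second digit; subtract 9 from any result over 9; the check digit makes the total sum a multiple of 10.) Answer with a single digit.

Partial digits right→left: 0 7 6 0 8 4 8 4 2 1 1 3 2 4 1
Double every second digit counting from the check-digit position (so the 1st, 3rd, 5th, ... of the partial from the right).
  doubled (with −9 where >9): 0 3 7 7 4 2 4 2 → sum 29
  kept as-is: 7 0 4 4 1 3 4 → sum 23
Total = 29 + 23 = 52.
Check digit = (10 − (52 mod 10)) mod 10 = 8.

8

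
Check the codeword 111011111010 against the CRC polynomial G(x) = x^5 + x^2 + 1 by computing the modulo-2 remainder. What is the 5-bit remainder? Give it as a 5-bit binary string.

01101

Modulo-2 division of 111011111010 by 100101:
  pos 0: 111011 XOR 100101 = 011110
  pos 1: 111101 XOR 100101 = 011000
  pos 2: 110001 XOR 100101 = 010100
  pos 3: 101001 XOR 100101 = 001100
  pos 5: 110001 XOR 100101 = 010100
  pos 6: 101000 XOR 100101 = 001101
Remainder = 01101 (nonzero — an error is detected).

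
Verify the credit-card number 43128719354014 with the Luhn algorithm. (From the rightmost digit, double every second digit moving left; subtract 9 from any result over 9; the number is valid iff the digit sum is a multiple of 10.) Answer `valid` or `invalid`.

From the right, keep odd positions and double even positions (subtract 9 from any doubled value over 9):
  doubled (positions 2,4,...): 2 8 6 2 7 2 8 → sum 35
  kept (positions 1,3,...): 4 0 5 9 7 2 3 → sum 30
Total = 65.
65 mod 10 = 5, so the number is invalid.

invalid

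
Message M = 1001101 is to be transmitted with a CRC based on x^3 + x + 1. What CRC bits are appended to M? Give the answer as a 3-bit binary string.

Append 3 zeros: 1001101000. Divide by 1011 (XOR where the leading bit is 1):
  pos 0: 1001 XOR 1011 = 0010
  pos 2: 1010 XOR 1011 = 0001
  pos 5: 1100 XOR 1011 = 0111
  pos 6: 1110 XOR 1011 = 0101
Remainder (last 3 bits) = 101. This is the CRC / FCS.

101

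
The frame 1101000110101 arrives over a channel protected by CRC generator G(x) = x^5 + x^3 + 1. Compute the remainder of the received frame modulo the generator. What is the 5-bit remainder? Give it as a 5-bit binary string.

Modulo-2 division of 1101000110101 by 101001:
  pos 0: 110100 XOR 101001 = 011101
  pos 1: 111010 XOR 101001 = 010011
  pos 2: 100111 XOR 101001 = 001110
  pos 4: 111010 XOR 101001 = 010011
  pos 5: 100111 XOR 101001 = 001110
  pos 7: 111001 XOR 101001 = 010000
Remainder = 10000 (nonzero — an error is detected).

10000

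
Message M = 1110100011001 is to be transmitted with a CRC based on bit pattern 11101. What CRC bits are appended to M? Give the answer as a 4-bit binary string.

1110

Append 4 zeros: 11101000110010000. Divide by 11101 (XOR where the leading bit is 1):
  pos 0: 11101 XOR 11101 = 00000
  pos 8: 11001 XOR 11101 = 00100
  pos 10: 10000 XOR 11101 = 01101
  pos 11: 11010 XOR 11101 = 00111
Remainder (last 4 bits) = 1110. This is the CRC / FCS.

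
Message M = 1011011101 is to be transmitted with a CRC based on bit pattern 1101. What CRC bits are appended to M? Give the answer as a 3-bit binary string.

Append 3 zeros: 1011011101000. Divide by 1101 (XOR where the leading bit is 1):
  pos 0: 1011 XOR 1101 = 0110
  pos 1: 1100 XOR 1101 = 0001
  pos 4: 1111 XOR 1101 = 0010
  pos 6: 1001 XOR 1101 = 0100
  pos 7: 1000 XOR 1101 = 0101
  pos 8: 1010 XOR 1101 = 0111
  pos 9: 1110 XOR 1101 = 0011
Remainder (last 3 bits) = 011. This is the CRC / FCS.

011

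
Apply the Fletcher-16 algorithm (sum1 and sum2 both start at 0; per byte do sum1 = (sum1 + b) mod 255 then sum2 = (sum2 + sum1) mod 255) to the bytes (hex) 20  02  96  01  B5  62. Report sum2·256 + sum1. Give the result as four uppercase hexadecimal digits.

Running sums (mod 255):
  after byte 0 (20): sum1=32, sum2=32
  after byte 1 (02): sum1=34, sum2=66
  after byte 2 (96): sum1=184, sum2=250
  after byte 3 (01): sum1=185, sum2=180
  after byte 4 (B5): sum1=111, sum2=36
  after byte 5 (62): sum1=209, sum2=245
Checksum = sum2·256 + sum1 = 245·256 + 209 = 62929 = 0xF5D1.

F5D1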